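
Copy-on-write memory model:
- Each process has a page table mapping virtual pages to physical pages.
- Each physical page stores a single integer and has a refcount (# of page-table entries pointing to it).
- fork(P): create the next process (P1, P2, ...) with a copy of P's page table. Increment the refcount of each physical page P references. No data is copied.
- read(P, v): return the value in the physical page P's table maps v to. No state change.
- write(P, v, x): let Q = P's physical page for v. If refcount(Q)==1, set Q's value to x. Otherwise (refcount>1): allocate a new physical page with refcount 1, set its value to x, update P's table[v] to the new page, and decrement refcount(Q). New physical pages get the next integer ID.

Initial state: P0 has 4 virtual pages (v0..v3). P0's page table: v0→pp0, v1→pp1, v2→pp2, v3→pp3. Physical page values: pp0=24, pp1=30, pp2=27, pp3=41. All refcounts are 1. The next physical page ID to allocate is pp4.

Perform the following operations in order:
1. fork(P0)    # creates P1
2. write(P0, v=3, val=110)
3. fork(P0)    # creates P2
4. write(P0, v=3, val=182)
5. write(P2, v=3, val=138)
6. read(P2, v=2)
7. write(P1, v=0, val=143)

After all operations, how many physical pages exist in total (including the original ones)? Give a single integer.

Op 1: fork(P0) -> P1. 4 ppages; refcounts: pp0:2 pp1:2 pp2:2 pp3:2
Op 2: write(P0, v3, 110). refcount(pp3)=2>1 -> COPY to pp4. 5 ppages; refcounts: pp0:2 pp1:2 pp2:2 pp3:1 pp4:1
Op 3: fork(P0) -> P2. 5 ppages; refcounts: pp0:3 pp1:3 pp2:3 pp3:1 pp4:2
Op 4: write(P0, v3, 182). refcount(pp4)=2>1 -> COPY to pp5. 6 ppages; refcounts: pp0:3 pp1:3 pp2:3 pp3:1 pp4:1 pp5:1
Op 5: write(P2, v3, 138). refcount(pp4)=1 -> write in place. 6 ppages; refcounts: pp0:3 pp1:3 pp2:3 pp3:1 pp4:1 pp5:1
Op 6: read(P2, v2) -> 27. No state change.
Op 7: write(P1, v0, 143). refcount(pp0)=3>1 -> COPY to pp6. 7 ppages; refcounts: pp0:2 pp1:3 pp2:3 pp3:1 pp4:1 pp5:1 pp6:1

Answer: 7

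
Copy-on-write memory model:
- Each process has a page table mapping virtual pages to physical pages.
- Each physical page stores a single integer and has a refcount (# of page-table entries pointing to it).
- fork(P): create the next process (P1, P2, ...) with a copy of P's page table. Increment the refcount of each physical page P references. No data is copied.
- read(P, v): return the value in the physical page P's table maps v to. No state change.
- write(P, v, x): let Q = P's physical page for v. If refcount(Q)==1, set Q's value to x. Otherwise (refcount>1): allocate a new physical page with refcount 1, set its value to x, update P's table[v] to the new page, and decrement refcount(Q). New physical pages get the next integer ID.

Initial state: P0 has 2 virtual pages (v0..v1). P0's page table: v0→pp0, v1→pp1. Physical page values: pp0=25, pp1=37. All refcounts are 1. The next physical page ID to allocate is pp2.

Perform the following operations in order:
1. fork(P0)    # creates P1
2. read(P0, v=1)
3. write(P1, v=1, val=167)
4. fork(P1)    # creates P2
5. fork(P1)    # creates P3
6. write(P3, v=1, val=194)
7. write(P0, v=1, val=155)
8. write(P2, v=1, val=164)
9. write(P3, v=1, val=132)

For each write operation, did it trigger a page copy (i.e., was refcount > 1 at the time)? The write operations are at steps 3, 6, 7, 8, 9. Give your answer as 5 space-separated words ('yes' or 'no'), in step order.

Op 1: fork(P0) -> P1. 2 ppages; refcounts: pp0:2 pp1:2
Op 2: read(P0, v1) -> 37. No state change.
Op 3: write(P1, v1, 167). refcount(pp1)=2>1 -> COPY to pp2. 3 ppages; refcounts: pp0:2 pp1:1 pp2:1
Op 4: fork(P1) -> P2. 3 ppages; refcounts: pp0:3 pp1:1 pp2:2
Op 5: fork(P1) -> P3. 3 ppages; refcounts: pp0:4 pp1:1 pp2:3
Op 6: write(P3, v1, 194). refcount(pp2)=3>1 -> COPY to pp3. 4 ppages; refcounts: pp0:4 pp1:1 pp2:2 pp3:1
Op 7: write(P0, v1, 155). refcount(pp1)=1 -> write in place. 4 ppages; refcounts: pp0:4 pp1:1 pp2:2 pp3:1
Op 8: write(P2, v1, 164). refcount(pp2)=2>1 -> COPY to pp4. 5 ppages; refcounts: pp0:4 pp1:1 pp2:1 pp3:1 pp4:1
Op 9: write(P3, v1, 132). refcount(pp3)=1 -> write in place. 5 ppages; refcounts: pp0:4 pp1:1 pp2:1 pp3:1 pp4:1

yes yes no yes no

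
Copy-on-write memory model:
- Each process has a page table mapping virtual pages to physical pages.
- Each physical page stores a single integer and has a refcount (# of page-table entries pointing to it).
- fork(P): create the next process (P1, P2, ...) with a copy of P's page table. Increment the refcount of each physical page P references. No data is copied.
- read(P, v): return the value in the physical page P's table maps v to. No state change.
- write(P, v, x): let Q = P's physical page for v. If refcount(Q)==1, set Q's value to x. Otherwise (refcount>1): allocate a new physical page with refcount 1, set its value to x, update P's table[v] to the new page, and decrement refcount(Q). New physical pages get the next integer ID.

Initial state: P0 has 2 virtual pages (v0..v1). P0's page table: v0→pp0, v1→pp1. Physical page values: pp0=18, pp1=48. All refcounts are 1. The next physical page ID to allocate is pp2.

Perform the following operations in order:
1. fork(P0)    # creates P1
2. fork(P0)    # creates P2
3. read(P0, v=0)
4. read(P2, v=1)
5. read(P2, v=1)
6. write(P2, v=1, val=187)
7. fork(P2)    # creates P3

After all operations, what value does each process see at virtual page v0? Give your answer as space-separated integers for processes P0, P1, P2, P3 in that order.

Answer: 18 18 18 18

Derivation:
Op 1: fork(P0) -> P1. 2 ppages; refcounts: pp0:2 pp1:2
Op 2: fork(P0) -> P2. 2 ppages; refcounts: pp0:3 pp1:3
Op 3: read(P0, v0) -> 18. No state change.
Op 4: read(P2, v1) -> 48. No state change.
Op 5: read(P2, v1) -> 48. No state change.
Op 6: write(P2, v1, 187). refcount(pp1)=3>1 -> COPY to pp2. 3 ppages; refcounts: pp0:3 pp1:2 pp2:1
Op 7: fork(P2) -> P3. 3 ppages; refcounts: pp0:4 pp1:2 pp2:2
P0: v0 -> pp0 = 18
P1: v0 -> pp0 = 18
P2: v0 -> pp0 = 18
P3: v0 -> pp0 = 18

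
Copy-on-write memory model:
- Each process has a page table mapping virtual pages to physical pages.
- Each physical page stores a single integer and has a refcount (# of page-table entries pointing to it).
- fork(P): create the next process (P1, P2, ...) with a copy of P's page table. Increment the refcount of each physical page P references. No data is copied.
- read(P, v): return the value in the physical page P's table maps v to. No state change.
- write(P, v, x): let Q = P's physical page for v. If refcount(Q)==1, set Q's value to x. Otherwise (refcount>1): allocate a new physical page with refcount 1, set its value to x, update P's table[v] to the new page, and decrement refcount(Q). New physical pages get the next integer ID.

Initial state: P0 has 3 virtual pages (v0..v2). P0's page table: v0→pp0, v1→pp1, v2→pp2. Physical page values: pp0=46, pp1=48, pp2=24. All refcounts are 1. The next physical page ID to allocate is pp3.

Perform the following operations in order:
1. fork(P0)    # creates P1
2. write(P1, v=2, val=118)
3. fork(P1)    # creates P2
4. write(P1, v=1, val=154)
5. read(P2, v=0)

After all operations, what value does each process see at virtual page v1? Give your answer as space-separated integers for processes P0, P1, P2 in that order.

Op 1: fork(P0) -> P1. 3 ppages; refcounts: pp0:2 pp1:2 pp2:2
Op 2: write(P1, v2, 118). refcount(pp2)=2>1 -> COPY to pp3. 4 ppages; refcounts: pp0:2 pp1:2 pp2:1 pp3:1
Op 3: fork(P1) -> P2. 4 ppages; refcounts: pp0:3 pp1:3 pp2:1 pp3:2
Op 4: write(P1, v1, 154). refcount(pp1)=3>1 -> COPY to pp4. 5 ppages; refcounts: pp0:3 pp1:2 pp2:1 pp3:2 pp4:1
Op 5: read(P2, v0) -> 46. No state change.
P0: v1 -> pp1 = 48
P1: v1 -> pp4 = 154
P2: v1 -> pp1 = 48

Answer: 48 154 48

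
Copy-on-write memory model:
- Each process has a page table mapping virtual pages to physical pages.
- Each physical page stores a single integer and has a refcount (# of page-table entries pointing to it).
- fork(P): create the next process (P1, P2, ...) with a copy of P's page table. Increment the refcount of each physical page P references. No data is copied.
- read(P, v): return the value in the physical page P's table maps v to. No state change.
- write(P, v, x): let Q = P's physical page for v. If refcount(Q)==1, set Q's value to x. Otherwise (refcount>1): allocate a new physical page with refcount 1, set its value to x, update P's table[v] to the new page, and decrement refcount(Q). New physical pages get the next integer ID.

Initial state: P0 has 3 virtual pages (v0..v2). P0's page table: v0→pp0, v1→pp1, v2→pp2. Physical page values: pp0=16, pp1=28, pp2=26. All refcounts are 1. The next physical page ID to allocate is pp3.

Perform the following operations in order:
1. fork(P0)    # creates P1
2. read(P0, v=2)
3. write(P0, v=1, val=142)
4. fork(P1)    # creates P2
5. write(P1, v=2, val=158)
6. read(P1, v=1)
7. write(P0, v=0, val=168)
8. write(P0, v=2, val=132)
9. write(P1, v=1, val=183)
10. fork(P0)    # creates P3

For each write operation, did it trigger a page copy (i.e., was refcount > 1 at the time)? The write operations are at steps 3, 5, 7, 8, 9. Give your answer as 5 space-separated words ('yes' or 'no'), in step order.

Op 1: fork(P0) -> P1. 3 ppages; refcounts: pp0:2 pp1:2 pp2:2
Op 2: read(P0, v2) -> 26. No state change.
Op 3: write(P0, v1, 142). refcount(pp1)=2>1 -> COPY to pp3. 4 ppages; refcounts: pp0:2 pp1:1 pp2:2 pp3:1
Op 4: fork(P1) -> P2. 4 ppages; refcounts: pp0:3 pp1:2 pp2:3 pp3:1
Op 5: write(P1, v2, 158). refcount(pp2)=3>1 -> COPY to pp4. 5 ppages; refcounts: pp0:3 pp1:2 pp2:2 pp3:1 pp4:1
Op 6: read(P1, v1) -> 28. No state change.
Op 7: write(P0, v0, 168). refcount(pp0)=3>1 -> COPY to pp5. 6 ppages; refcounts: pp0:2 pp1:2 pp2:2 pp3:1 pp4:1 pp5:1
Op 8: write(P0, v2, 132). refcount(pp2)=2>1 -> COPY to pp6. 7 ppages; refcounts: pp0:2 pp1:2 pp2:1 pp3:1 pp4:1 pp5:1 pp6:1
Op 9: write(P1, v1, 183). refcount(pp1)=2>1 -> COPY to pp7. 8 ppages; refcounts: pp0:2 pp1:1 pp2:1 pp3:1 pp4:1 pp5:1 pp6:1 pp7:1
Op 10: fork(P0) -> P3. 8 ppages; refcounts: pp0:2 pp1:1 pp2:1 pp3:2 pp4:1 pp5:2 pp6:2 pp7:1

yes yes yes yes yes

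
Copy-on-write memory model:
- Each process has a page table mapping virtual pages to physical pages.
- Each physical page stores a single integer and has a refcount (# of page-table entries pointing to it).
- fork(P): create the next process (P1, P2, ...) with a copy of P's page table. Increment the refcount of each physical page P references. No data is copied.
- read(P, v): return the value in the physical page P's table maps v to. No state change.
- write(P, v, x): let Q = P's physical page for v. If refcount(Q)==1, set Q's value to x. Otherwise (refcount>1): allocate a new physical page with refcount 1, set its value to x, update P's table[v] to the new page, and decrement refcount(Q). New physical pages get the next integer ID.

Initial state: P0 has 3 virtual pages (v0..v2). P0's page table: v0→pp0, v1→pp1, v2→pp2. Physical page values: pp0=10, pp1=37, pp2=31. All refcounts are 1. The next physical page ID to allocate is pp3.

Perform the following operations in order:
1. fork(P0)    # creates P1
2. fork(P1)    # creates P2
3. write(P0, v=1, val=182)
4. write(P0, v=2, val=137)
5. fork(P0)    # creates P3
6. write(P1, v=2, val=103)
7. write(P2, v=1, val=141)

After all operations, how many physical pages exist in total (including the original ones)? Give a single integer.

Answer: 7

Derivation:
Op 1: fork(P0) -> P1. 3 ppages; refcounts: pp0:2 pp1:2 pp2:2
Op 2: fork(P1) -> P2. 3 ppages; refcounts: pp0:3 pp1:3 pp2:3
Op 3: write(P0, v1, 182). refcount(pp1)=3>1 -> COPY to pp3. 4 ppages; refcounts: pp0:3 pp1:2 pp2:3 pp3:1
Op 4: write(P0, v2, 137). refcount(pp2)=3>1 -> COPY to pp4. 5 ppages; refcounts: pp0:3 pp1:2 pp2:2 pp3:1 pp4:1
Op 5: fork(P0) -> P3. 5 ppages; refcounts: pp0:4 pp1:2 pp2:2 pp3:2 pp4:2
Op 6: write(P1, v2, 103). refcount(pp2)=2>1 -> COPY to pp5. 6 ppages; refcounts: pp0:4 pp1:2 pp2:1 pp3:2 pp4:2 pp5:1
Op 7: write(P2, v1, 141). refcount(pp1)=2>1 -> COPY to pp6. 7 ppages; refcounts: pp0:4 pp1:1 pp2:1 pp3:2 pp4:2 pp5:1 pp6:1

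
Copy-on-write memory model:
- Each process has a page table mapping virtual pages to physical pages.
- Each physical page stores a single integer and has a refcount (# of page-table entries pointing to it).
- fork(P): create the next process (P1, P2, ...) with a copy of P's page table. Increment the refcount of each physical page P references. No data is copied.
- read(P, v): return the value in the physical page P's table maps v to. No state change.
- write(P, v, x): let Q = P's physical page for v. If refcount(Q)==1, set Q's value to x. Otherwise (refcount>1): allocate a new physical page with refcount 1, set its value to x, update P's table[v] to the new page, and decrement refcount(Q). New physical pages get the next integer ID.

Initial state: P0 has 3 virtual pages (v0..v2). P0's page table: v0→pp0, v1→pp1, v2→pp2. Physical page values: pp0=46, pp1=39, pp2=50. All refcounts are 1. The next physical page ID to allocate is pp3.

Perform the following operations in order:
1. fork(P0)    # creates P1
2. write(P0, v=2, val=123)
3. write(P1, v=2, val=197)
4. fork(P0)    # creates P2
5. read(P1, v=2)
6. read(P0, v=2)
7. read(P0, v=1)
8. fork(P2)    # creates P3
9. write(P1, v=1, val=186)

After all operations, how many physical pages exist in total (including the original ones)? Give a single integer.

Answer: 5

Derivation:
Op 1: fork(P0) -> P1. 3 ppages; refcounts: pp0:2 pp1:2 pp2:2
Op 2: write(P0, v2, 123). refcount(pp2)=2>1 -> COPY to pp3. 4 ppages; refcounts: pp0:2 pp1:2 pp2:1 pp3:1
Op 3: write(P1, v2, 197). refcount(pp2)=1 -> write in place. 4 ppages; refcounts: pp0:2 pp1:2 pp2:1 pp3:1
Op 4: fork(P0) -> P2. 4 ppages; refcounts: pp0:3 pp1:3 pp2:1 pp3:2
Op 5: read(P1, v2) -> 197. No state change.
Op 6: read(P0, v2) -> 123. No state change.
Op 7: read(P0, v1) -> 39. No state change.
Op 8: fork(P2) -> P3. 4 ppages; refcounts: pp0:4 pp1:4 pp2:1 pp3:3
Op 9: write(P1, v1, 186). refcount(pp1)=4>1 -> COPY to pp4. 5 ppages; refcounts: pp0:4 pp1:3 pp2:1 pp3:3 pp4:1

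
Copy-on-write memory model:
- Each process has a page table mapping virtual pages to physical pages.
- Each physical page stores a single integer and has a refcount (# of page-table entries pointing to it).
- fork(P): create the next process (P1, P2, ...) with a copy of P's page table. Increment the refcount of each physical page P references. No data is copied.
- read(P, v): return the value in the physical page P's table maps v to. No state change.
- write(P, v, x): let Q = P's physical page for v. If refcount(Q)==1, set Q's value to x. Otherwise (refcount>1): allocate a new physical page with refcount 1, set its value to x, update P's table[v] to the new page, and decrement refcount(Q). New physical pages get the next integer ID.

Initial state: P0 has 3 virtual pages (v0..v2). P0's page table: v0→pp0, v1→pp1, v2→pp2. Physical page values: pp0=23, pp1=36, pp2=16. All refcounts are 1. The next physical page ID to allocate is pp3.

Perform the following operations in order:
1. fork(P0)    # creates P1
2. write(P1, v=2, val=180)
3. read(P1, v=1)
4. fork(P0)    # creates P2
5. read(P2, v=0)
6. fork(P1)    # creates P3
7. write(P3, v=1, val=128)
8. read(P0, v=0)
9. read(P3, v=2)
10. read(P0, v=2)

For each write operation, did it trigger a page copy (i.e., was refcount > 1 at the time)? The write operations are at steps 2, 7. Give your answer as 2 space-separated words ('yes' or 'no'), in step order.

Op 1: fork(P0) -> P1. 3 ppages; refcounts: pp0:2 pp1:2 pp2:2
Op 2: write(P1, v2, 180). refcount(pp2)=2>1 -> COPY to pp3. 4 ppages; refcounts: pp0:2 pp1:2 pp2:1 pp3:1
Op 3: read(P1, v1) -> 36. No state change.
Op 4: fork(P0) -> P2. 4 ppages; refcounts: pp0:3 pp1:3 pp2:2 pp3:1
Op 5: read(P2, v0) -> 23. No state change.
Op 6: fork(P1) -> P3. 4 ppages; refcounts: pp0:4 pp1:4 pp2:2 pp3:2
Op 7: write(P3, v1, 128). refcount(pp1)=4>1 -> COPY to pp4. 5 ppages; refcounts: pp0:4 pp1:3 pp2:2 pp3:2 pp4:1
Op 8: read(P0, v0) -> 23. No state change.
Op 9: read(P3, v2) -> 180. No state change.
Op 10: read(P0, v2) -> 16. No state change.

yes yes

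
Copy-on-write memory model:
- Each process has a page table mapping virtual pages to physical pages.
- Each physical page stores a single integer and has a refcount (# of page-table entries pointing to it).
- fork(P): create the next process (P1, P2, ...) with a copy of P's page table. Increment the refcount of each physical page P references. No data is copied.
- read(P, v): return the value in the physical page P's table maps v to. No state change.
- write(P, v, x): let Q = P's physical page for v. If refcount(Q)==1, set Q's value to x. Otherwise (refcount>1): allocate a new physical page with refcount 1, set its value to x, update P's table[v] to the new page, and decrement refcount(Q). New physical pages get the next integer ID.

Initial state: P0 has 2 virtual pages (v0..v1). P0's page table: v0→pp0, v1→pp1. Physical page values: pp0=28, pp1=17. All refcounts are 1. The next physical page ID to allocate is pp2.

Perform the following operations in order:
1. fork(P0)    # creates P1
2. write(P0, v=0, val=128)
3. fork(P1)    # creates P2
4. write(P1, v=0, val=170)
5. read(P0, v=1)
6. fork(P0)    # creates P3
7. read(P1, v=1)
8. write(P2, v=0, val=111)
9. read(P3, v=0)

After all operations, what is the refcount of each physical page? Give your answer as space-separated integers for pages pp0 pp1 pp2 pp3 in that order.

Answer: 1 4 2 1

Derivation:
Op 1: fork(P0) -> P1. 2 ppages; refcounts: pp0:2 pp1:2
Op 2: write(P0, v0, 128). refcount(pp0)=2>1 -> COPY to pp2. 3 ppages; refcounts: pp0:1 pp1:2 pp2:1
Op 3: fork(P1) -> P2. 3 ppages; refcounts: pp0:2 pp1:3 pp2:1
Op 4: write(P1, v0, 170). refcount(pp0)=2>1 -> COPY to pp3. 4 ppages; refcounts: pp0:1 pp1:3 pp2:1 pp3:1
Op 5: read(P0, v1) -> 17. No state change.
Op 6: fork(P0) -> P3. 4 ppages; refcounts: pp0:1 pp1:4 pp2:2 pp3:1
Op 7: read(P1, v1) -> 17. No state change.
Op 8: write(P2, v0, 111). refcount(pp0)=1 -> write in place. 4 ppages; refcounts: pp0:1 pp1:4 pp2:2 pp3:1
Op 9: read(P3, v0) -> 128. No state change.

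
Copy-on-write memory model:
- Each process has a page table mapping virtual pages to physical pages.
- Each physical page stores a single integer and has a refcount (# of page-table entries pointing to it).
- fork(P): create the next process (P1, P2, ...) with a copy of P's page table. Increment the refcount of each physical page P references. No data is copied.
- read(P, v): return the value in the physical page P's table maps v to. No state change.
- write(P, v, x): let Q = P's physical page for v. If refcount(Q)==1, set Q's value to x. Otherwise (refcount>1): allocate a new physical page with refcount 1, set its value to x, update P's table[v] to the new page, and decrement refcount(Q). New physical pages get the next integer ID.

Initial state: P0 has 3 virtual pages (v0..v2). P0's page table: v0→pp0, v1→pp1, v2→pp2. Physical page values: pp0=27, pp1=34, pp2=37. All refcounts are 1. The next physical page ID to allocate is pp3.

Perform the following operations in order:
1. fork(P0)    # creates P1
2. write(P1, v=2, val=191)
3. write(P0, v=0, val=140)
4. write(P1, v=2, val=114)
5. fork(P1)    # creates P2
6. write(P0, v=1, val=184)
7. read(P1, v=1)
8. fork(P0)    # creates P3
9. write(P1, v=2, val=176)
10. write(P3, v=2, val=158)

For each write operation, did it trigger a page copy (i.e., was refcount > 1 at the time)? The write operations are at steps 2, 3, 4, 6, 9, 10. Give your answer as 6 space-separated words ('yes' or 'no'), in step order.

Op 1: fork(P0) -> P1. 3 ppages; refcounts: pp0:2 pp1:2 pp2:2
Op 2: write(P1, v2, 191). refcount(pp2)=2>1 -> COPY to pp3. 4 ppages; refcounts: pp0:2 pp1:2 pp2:1 pp3:1
Op 3: write(P0, v0, 140). refcount(pp0)=2>1 -> COPY to pp4. 5 ppages; refcounts: pp0:1 pp1:2 pp2:1 pp3:1 pp4:1
Op 4: write(P1, v2, 114). refcount(pp3)=1 -> write in place. 5 ppages; refcounts: pp0:1 pp1:2 pp2:1 pp3:1 pp4:1
Op 5: fork(P1) -> P2. 5 ppages; refcounts: pp0:2 pp1:3 pp2:1 pp3:2 pp4:1
Op 6: write(P0, v1, 184). refcount(pp1)=3>1 -> COPY to pp5. 6 ppages; refcounts: pp0:2 pp1:2 pp2:1 pp3:2 pp4:1 pp5:1
Op 7: read(P1, v1) -> 34. No state change.
Op 8: fork(P0) -> P3. 6 ppages; refcounts: pp0:2 pp1:2 pp2:2 pp3:2 pp4:2 pp5:2
Op 9: write(P1, v2, 176). refcount(pp3)=2>1 -> COPY to pp6. 7 ppages; refcounts: pp0:2 pp1:2 pp2:2 pp3:1 pp4:2 pp5:2 pp6:1
Op 10: write(P3, v2, 158). refcount(pp2)=2>1 -> COPY to pp7. 8 ppages; refcounts: pp0:2 pp1:2 pp2:1 pp3:1 pp4:2 pp5:2 pp6:1 pp7:1

yes yes no yes yes yes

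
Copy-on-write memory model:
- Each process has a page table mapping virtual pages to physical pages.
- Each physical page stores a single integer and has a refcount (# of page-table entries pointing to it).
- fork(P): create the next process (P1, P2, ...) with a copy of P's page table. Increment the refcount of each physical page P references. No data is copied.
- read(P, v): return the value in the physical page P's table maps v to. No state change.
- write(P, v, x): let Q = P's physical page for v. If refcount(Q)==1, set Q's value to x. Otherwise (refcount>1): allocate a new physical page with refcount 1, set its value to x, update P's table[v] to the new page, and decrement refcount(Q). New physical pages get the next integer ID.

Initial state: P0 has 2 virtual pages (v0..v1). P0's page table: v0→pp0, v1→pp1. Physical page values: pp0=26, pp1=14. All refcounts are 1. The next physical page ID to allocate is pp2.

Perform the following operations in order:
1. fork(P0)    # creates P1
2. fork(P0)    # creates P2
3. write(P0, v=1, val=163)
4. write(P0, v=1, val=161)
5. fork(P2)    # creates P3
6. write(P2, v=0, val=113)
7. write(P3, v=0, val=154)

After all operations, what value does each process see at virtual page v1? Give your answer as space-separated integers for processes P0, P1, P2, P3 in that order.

Op 1: fork(P0) -> P1. 2 ppages; refcounts: pp0:2 pp1:2
Op 2: fork(P0) -> P2. 2 ppages; refcounts: pp0:3 pp1:3
Op 3: write(P0, v1, 163). refcount(pp1)=3>1 -> COPY to pp2. 3 ppages; refcounts: pp0:3 pp1:2 pp2:1
Op 4: write(P0, v1, 161). refcount(pp2)=1 -> write in place. 3 ppages; refcounts: pp0:3 pp1:2 pp2:1
Op 5: fork(P2) -> P3. 3 ppages; refcounts: pp0:4 pp1:3 pp2:1
Op 6: write(P2, v0, 113). refcount(pp0)=4>1 -> COPY to pp3. 4 ppages; refcounts: pp0:3 pp1:3 pp2:1 pp3:1
Op 7: write(P3, v0, 154). refcount(pp0)=3>1 -> COPY to pp4. 5 ppages; refcounts: pp0:2 pp1:3 pp2:1 pp3:1 pp4:1
P0: v1 -> pp2 = 161
P1: v1 -> pp1 = 14
P2: v1 -> pp1 = 14
P3: v1 -> pp1 = 14

Answer: 161 14 14 14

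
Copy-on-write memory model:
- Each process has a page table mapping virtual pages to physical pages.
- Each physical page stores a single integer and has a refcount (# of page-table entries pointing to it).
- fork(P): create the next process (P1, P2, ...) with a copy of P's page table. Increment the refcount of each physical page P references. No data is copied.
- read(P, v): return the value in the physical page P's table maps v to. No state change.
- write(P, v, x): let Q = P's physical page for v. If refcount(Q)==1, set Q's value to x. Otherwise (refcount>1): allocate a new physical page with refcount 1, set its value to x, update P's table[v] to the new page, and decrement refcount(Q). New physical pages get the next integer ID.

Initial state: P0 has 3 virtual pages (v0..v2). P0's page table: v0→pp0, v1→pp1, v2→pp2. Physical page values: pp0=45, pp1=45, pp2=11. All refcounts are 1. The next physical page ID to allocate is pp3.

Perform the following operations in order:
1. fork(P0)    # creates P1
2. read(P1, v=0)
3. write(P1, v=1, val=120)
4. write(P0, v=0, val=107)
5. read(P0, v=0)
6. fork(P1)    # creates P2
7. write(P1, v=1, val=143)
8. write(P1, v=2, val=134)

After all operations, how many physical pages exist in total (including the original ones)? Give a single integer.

Answer: 7

Derivation:
Op 1: fork(P0) -> P1. 3 ppages; refcounts: pp0:2 pp1:2 pp2:2
Op 2: read(P1, v0) -> 45. No state change.
Op 3: write(P1, v1, 120). refcount(pp1)=2>1 -> COPY to pp3. 4 ppages; refcounts: pp0:2 pp1:1 pp2:2 pp3:1
Op 4: write(P0, v0, 107). refcount(pp0)=2>1 -> COPY to pp4. 5 ppages; refcounts: pp0:1 pp1:1 pp2:2 pp3:1 pp4:1
Op 5: read(P0, v0) -> 107. No state change.
Op 6: fork(P1) -> P2. 5 ppages; refcounts: pp0:2 pp1:1 pp2:3 pp3:2 pp4:1
Op 7: write(P1, v1, 143). refcount(pp3)=2>1 -> COPY to pp5. 6 ppages; refcounts: pp0:2 pp1:1 pp2:3 pp3:1 pp4:1 pp5:1
Op 8: write(P1, v2, 134). refcount(pp2)=3>1 -> COPY to pp6. 7 ppages; refcounts: pp0:2 pp1:1 pp2:2 pp3:1 pp4:1 pp5:1 pp6:1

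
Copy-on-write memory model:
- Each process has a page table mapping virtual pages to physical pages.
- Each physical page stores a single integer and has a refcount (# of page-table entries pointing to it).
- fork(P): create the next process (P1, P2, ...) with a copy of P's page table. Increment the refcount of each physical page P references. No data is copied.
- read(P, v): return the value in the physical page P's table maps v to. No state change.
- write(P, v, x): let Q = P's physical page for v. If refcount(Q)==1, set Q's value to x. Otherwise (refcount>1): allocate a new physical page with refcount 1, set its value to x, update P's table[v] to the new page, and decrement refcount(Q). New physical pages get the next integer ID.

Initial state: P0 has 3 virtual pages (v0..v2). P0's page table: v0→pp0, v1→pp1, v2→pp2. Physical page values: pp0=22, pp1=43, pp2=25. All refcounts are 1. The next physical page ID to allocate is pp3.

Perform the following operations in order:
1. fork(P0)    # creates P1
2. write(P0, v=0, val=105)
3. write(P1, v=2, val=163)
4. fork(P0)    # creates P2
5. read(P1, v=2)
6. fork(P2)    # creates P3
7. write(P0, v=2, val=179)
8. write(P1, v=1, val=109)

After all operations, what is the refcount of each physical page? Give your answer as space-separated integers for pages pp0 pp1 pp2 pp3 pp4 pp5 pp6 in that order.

Op 1: fork(P0) -> P1. 3 ppages; refcounts: pp0:2 pp1:2 pp2:2
Op 2: write(P0, v0, 105). refcount(pp0)=2>1 -> COPY to pp3. 4 ppages; refcounts: pp0:1 pp1:2 pp2:2 pp3:1
Op 3: write(P1, v2, 163). refcount(pp2)=2>1 -> COPY to pp4. 5 ppages; refcounts: pp0:1 pp1:2 pp2:1 pp3:1 pp4:1
Op 4: fork(P0) -> P2. 5 ppages; refcounts: pp0:1 pp1:3 pp2:2 pp3:2 pp4:1
Op 5: read(P1, v2) -> 163. No state change.
Op 6: fork(P2) -> P3. 5 ppages; refcounts: pp0:1 pp1:4 pp2:3 pp3:3 pp4:1
Op 7: write(P0, v2, 179). refcount(pp2)=3>1 -> COPY to pp5. 6 ppages; refcounts: pp0:1 pp1:4 pp2:2 pp3:3 pp4:1 pp5:1
Op 8: write(P1, v1, 109). refcount(pp1)=4>1 -> COPY to pp6. 7 ppages; refcounts: pp0:1 pp1:3 pp2:2 pp3:3 pp4:1 pp5:1 pp6:1

Answer: 1 3 2 3 1 1 1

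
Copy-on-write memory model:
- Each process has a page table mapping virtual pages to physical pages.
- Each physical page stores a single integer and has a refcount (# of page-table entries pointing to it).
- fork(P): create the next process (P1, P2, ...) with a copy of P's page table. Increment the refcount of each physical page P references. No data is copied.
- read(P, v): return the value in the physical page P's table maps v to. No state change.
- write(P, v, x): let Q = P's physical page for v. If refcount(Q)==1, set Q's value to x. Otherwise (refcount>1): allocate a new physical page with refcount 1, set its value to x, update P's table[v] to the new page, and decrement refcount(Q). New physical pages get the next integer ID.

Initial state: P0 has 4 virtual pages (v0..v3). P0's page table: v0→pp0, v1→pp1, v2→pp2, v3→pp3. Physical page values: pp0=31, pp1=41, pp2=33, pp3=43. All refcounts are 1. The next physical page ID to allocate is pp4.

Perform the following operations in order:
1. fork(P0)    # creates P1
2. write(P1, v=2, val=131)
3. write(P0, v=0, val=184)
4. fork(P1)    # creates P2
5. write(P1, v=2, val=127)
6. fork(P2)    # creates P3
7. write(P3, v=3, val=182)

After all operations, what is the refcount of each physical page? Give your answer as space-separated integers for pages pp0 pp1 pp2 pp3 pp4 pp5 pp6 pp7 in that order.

Op 1: fork(P0) -> P1. 4 ppages; refcounts: pp0:2 pp1:2 pp2:2 pp3:2
Op 2: write(P1, v2, 131). refcount(pp2)=2>1 -> COPY to pp4. 5 ppages; refcounts: pp0:2 pp1:2 pp2:1 pp3:2 pp4:1
Op 3: write(P0, v0, 184). refcount(pp0)=2>1 -> COPY to pp5. 6 ppages; refcounts: pp0:1 pp1:2 pp2:1 pp3:2 pp4:1 pp5:1
Op 4: fork(P1) -> P2. 6 ppages; refcounts: pp0:2 pp1:3 pp2:1 pp3:3 pp4:2 pp5:1
Op 5: write(P1, v2, 127). refcount(pp4)=2>1 -> COPY to pp6. 7 ppages; refcounts: pp0:2 pp1:3 pp2:1 pp3:3 pp4:1 pp5:1 pp6:1
Op 6: fork(P2) -> P3. 7 ppages; refcounts: pp0:3 pp1:4 pp2:1 pp3:4 pp4:2 pp5:1 pp6:1
Op 7: write(P3, v3, 182). refcount(pp3)=4>1 -> COPY to pp7. 8 ppages; refcounts: pp0:3 pp1:4 pp2:1 pp3:3 pp4:2 pp5:1 pp6:1 pp7:1

Answer: 3 4 1 3 2 1 1 1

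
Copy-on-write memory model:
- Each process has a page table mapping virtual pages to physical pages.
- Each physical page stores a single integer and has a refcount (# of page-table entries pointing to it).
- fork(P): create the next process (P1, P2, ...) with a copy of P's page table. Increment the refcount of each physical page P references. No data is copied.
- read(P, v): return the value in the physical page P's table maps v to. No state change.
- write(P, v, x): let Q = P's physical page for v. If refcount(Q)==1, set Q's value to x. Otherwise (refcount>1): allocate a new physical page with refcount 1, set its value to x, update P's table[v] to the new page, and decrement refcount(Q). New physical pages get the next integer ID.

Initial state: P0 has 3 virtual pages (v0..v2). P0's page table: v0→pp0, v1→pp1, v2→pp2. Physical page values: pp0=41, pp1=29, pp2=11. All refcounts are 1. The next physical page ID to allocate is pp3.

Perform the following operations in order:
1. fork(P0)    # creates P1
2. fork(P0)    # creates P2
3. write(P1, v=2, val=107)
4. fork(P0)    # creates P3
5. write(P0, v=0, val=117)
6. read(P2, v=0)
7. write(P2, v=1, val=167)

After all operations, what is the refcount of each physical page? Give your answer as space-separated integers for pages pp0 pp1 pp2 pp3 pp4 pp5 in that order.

Answer: 3 3 3 1 1 1

Derivation:
Op 1: fork(P0) -> P1. 3 ppages; refcounts: pp0:2 pp1:2 pp2:2
Op 2: fork(P0) -> P2. 3 ppages; refcounts: pp0:3 pp1:3 pp2:3
Op 3: write(P1, v2, 107). refcount(pp2)=3>1 -> COPY to pp3. 4 ppages; refcounts: pp0:3 pp1:3 pp2:2 pp3:1
Op 4: fork(P0) -> P3. 4 ppages; refcounts: pp0:4 pp1:4 pp2:3 pp3:1
Op 5: write(P0, v0, 117). refcount(pp0)=4>1 -> COPY to pp4. 5 ppages; refcounts: pp0:3 pp1:4 pp2:3 pp3:1 pp4:1
Op 6: read(P2, v0) -> 41. No state change.
Op 7: write(P2, v1, 167). refcount(pp1)=4>1 -> COPY to pp5. 6 ppages; refcounts: pp0:3 pp1:3 pp2:3 pp3:1 pp4:1 pp5:1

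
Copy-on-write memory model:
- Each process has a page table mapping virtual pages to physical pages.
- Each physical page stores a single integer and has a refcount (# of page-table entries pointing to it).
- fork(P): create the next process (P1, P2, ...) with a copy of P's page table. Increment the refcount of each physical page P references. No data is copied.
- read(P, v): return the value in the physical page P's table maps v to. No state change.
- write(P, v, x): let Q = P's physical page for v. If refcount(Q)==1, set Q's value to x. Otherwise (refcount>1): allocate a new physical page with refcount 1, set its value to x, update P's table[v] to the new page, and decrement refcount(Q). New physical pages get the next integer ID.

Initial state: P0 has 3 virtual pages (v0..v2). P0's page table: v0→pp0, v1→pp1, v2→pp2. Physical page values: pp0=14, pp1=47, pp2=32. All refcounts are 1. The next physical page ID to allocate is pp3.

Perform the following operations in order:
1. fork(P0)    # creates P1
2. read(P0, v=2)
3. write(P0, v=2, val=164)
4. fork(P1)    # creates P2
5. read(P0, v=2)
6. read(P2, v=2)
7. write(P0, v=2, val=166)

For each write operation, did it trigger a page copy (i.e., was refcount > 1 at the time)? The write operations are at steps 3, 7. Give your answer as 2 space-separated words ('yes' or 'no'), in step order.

Op 1: fork(P0) -> P1. 3 ppages; refcounts: pp0:2 pp1:2 pp2:2
Op 2: read(P0, v2) -> 32. No state change.
Op 3: write(P0, v2, 164). refcount(pp2)=2>1 -> COPY to pp3. 4 ppages; refcounts: pp0:2 pp1:2 pp2:1 pp3:1
Op 4: fork(P1) -> P2. 4 ppages; refcounts: pp0:3 pp1:3 pp2:2 pp3:1
Op 5: read(P0, v2) -> 164. No state change.
Op 6: read(P2, v2) -> 32. No state change.
Op 7: write(P0, v2, 166). refcount(pp3)=1 -> write in place. 4 ppages; refcounts: pp0:3 pp1:3 pp2:2 pp3:1

yes no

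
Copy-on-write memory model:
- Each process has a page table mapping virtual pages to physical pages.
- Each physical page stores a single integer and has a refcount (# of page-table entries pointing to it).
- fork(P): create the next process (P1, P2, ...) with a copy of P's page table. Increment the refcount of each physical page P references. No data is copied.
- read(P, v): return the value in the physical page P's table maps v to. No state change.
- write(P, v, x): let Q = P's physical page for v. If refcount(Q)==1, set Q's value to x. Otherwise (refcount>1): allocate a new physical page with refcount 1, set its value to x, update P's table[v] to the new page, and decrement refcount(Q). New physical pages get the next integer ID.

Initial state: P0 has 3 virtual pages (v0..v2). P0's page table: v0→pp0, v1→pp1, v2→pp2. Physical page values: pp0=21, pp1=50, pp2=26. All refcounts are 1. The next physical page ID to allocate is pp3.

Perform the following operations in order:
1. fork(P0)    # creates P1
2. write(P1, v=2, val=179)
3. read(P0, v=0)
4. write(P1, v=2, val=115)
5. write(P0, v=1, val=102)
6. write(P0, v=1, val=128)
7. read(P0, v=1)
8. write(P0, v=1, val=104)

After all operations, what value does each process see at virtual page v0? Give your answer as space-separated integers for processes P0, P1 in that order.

Op 1: fork(P0) -> P1. 3 ppages; refcounts: pp0:2 pp1:2 pp2:2
Op 2: write(P1, v2, 179). refcount(pp2)=2>1 -> COPY to pp3. 4 ppages; refcounts: pp0:2 pp1:2 pp2:1 pp3:1
Op 3: read(P0, v0) -> 21. No state change.
Op 4: write(P1, v2, 115). refcount(pp3)=1 -> write in place. 4 ppages; refcounts: pp0:2 pp1:2 pp2:1 pp3:1
Op 5: write(P0, v1, 102). refcount(pp1)=2>1 -> COPY to pp4. 5 ppages; refcounts: pp0:2 pp1:1 pp2:1 pp3:1 pp4:1
Op 6: write(P0, v1, 128). refcount(pp4)=1 -> write in place. 5 ppages; refcounts: pp0:2 pp1:1 pp2:1 pp3:1 pp4:1
Op 7: read(P0, v1) -> 128. No state change.
Op 8: write(P0, v1, 104). refcount(pp4)=1 -> write in place. 5 ppages; refcounts: pp0:2 pp1:1 pp2:1 pp3:1 pp4:1
P0: v0 -> pp0 = 21
P1: v0 -> pp0 = 21

Answer: 21 21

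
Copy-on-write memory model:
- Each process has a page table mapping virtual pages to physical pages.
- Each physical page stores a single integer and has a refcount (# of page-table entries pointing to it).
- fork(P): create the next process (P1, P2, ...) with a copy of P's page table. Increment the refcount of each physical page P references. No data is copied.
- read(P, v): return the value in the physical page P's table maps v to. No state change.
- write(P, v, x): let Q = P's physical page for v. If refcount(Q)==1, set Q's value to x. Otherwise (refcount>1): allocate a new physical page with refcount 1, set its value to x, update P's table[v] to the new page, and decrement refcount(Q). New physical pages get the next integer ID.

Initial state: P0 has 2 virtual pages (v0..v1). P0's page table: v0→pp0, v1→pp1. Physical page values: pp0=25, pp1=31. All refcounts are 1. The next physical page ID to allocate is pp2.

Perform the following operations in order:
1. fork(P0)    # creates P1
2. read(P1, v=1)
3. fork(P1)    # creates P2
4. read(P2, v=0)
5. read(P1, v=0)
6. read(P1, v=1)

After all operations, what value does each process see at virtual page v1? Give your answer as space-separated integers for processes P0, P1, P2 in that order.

Answer: 31 31 31

Derivation:
Op 1: fork(P0) -> P1. 2 ppages; refcounts: pp0:2 pp1:2
Op 2: read(P1, v1) -> 31. No state change.
Op 3: fork(P1) -> P2. 2 ppages; refcounts: pp0:3 pp1:3
Op 4: read(P2, v0) -> 25. No state change.
Op 5: read(P1, v0) -> 25. No state change.
Op 6: read(P1, v1) -> 31. No state change.
P0: v1 -> pp1 = 31
P1: v1 -> pp1 = 31
P2: v1 -> pp1 = 31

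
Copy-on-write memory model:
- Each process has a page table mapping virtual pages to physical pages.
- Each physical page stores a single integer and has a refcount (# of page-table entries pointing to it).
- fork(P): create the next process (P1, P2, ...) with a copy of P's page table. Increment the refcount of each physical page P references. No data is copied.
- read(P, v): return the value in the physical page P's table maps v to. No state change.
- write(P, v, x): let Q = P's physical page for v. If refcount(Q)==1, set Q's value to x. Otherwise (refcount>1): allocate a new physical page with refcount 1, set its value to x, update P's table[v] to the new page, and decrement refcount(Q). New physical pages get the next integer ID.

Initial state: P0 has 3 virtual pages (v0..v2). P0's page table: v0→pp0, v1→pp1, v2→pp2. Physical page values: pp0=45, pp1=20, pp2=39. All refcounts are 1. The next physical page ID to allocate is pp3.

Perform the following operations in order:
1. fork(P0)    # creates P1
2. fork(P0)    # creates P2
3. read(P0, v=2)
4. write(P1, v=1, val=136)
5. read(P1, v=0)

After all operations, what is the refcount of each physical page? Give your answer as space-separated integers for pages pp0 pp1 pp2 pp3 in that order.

Op 1: fork(P0) -> P1. 3 ppages; refcounts: pp0:2 pp1:2 pp2:2
Op 2: fork(P0) -> P2. 3 ppages; refcounts: pp0:3 pp1:3 pp2:3
Op 3: read(P0, v2) -> 39. No state change.
Op 4: write(P1, v1, 136). refcount(pp1)=3>1 -> COPY to pp3. 4 ppages; refcounts: pp0:3 pp1:2 pp2:3 pp3:1
Op 5: read(P1, v0) -> 45. No state change.

Answer: 3 2 3 1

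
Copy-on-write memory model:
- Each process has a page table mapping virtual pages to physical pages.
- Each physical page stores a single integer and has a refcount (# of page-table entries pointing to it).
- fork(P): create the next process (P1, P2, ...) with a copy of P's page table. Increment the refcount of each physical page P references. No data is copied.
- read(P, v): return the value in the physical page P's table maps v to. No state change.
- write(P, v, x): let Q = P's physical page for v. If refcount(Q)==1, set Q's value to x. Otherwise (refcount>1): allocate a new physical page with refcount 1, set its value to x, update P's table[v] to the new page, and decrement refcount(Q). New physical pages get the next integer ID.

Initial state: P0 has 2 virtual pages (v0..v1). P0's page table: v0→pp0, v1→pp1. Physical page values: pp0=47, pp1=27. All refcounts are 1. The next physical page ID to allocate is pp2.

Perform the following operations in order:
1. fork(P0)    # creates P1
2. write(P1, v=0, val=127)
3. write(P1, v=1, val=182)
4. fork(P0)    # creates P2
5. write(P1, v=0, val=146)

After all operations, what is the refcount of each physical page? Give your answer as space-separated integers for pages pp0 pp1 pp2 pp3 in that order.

Answer: 2 2 1 1

Derivation:
Op 1: fork(P0) -> P1. 2 ppages; refcounts: pp0:2 pp1:2
Op 2: write(P1, v0, 127). refcount(pp0)=2>1 -> COPY to pp2. 3 ppages; refcounts: pp0:1 pp1:2 pp2:1
Op 3: write(P1, v1, 182). refcount(pp1)=2>1 -> COPY to pp3. 4 ppages; refcounts: pp0:1 pp1:1 pp2:1 pp3:1
Op 4: fork(P0) -> P2. 4 ppages; refcounts: pp0:2 pp1:2 pp2:1 pp3:1
Op 5: write(P1, v0, 146). refcount(pp2)=1 -> write in place. 4 ppages; refcounts: pp0:2 pp1:2 pp2:1 pp3:1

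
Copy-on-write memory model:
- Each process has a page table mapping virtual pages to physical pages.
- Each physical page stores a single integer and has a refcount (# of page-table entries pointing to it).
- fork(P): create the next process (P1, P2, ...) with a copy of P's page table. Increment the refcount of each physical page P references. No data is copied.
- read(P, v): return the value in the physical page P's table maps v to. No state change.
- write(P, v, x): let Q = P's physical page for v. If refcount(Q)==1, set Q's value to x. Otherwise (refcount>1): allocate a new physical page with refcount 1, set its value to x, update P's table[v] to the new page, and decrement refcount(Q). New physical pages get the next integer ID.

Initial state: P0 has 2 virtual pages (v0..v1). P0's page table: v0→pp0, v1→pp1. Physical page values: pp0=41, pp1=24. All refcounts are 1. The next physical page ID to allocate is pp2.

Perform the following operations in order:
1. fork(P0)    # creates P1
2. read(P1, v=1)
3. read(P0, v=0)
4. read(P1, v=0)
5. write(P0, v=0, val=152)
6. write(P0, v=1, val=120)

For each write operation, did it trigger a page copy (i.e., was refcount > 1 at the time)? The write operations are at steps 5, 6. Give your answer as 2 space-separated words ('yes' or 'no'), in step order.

Op 1: fork(P0) -> P1. 2 ppages; refcounts: pp0:2 pp1:2
Op 2: read(P1, v1) -> 24. No state change.
Op 3: read(P0, v0) -> 41. No state change.
Op 4: read(P1, v0) -> 41. No state change.
Op 5: write(P0, v0, 152). refcount(pp0)=2>1 -> COPY to pp2. 3 ppages; refcounts: pp0:1 pp1:2 pp2:1
Op 6: write(P0, v1, 120). refcount(pp1)=2>1 -> COPY to pp3. 4 ppages; refcounts: pp0:1 pp1:1 pp2:1 pp3:1

yes yes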